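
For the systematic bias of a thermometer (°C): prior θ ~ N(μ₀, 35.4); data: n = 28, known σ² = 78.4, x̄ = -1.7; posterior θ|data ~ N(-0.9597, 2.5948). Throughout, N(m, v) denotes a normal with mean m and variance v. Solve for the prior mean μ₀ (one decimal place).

μ₀ = 8.4

The posterior mean is a precision-weighted average: μ_n = (τ₀μ₀ + τ_data·x̄)/(τ₀+τ_data), with τ₀=1/σ₀² and τ_data=n/σ².
Here τ₀ = 1/35.4 = 0.028249 and τ_data = 28/78.4 = 0.357143, so τ_n = 0.385392.
Rearranging for μ₀: μ₀ = (μ_n·τ_n − τ_data·x̄)/τ₀ = (-0.9597·0.385392 − 0.357143·-1.7) / 0.028249 = 0.237282/0.028249 ≈ 8.4.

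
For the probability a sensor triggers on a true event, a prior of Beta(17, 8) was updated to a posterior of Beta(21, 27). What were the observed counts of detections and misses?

Beta is conjugate to the binomial likelihood: posterior = Beta(α+s, β+f).
So s = 21 − 17 = 4 and f = 27 − 8 = 19.

4 detections and 19 misses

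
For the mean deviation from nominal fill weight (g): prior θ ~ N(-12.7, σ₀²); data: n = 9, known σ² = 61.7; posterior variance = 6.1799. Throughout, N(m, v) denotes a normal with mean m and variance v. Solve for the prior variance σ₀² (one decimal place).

Posterior precision equals prior precision plus data precision: 1/σ_n² = 1/σ₀² + n/σ².
So 1/σ₀² = 1/6.1799 − 9/61.7 = 0.161815 − 0.145867 = 0.015948.
Hence σ₀² = 1/0.015948 ≈ 62.7.

σ₀² = 62.7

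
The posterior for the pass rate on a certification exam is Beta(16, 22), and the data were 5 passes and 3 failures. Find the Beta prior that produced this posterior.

Beta(11, 19)

A Beta(α, β) prior with s successes and f failures in binomial data gives a Beta(α+s, β+f) posterior.
So α = 16 − 5 = 11 and β = 22 − 3 = 19.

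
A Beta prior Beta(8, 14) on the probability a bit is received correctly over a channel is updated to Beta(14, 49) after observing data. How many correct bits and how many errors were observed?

6 correct bits and 35 errors

A Beta(a, b) prior with s successes and f failures in binomial data gives a Beta(a+s, b+f) posterior.
Match parameters: s=14−8=6, f=49−14=35.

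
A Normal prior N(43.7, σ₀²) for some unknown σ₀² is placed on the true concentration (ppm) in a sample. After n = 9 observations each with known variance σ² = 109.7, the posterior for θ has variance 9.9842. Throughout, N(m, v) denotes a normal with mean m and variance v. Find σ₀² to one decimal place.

σ₀² = 55.2

Posterior precision equals prior precision plus data precision: 1/σ_n² = 1/σ₀² + n/σ².
So 1/σ₀² = 1/9.9842 − 9/109.7 = 0.100158 − 0.082042 = 0.018116.
Hence σ₀² = 1/0.018116 ≈ 55.2.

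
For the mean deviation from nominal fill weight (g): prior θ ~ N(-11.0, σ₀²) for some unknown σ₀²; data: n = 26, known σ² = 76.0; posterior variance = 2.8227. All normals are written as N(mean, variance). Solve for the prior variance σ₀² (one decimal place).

Posterior precision equals prior precision plus data precision: 1/σ_n² = 1/σ₀² + n/σ².
So 1/σ₀² = 1/2.8227 − 26/76.0 = 0.354271 − 0.342105 = 0.012166.
Hence σ₀² = 1/0.012166 ≈ 82.2.

σ₀² = 82.2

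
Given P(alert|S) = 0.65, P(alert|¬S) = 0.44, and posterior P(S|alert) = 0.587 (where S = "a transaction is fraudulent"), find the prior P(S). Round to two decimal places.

Bayes' rule in odds form gives O(S|E) = O(S)·[P(E|S)/P(E|¬S)], hence O(S) = O(S|E)/LR.
Posterior odds = 0.587/(1−0.587) = 1.4213. LR = 0.65/0.44 = 1.4773.
Prior odds = 1.4213/1.4773 = 0.9621, so P(S) = 0.9621/(1+0.9621) ≈ 0.49.

P(S) = 0.49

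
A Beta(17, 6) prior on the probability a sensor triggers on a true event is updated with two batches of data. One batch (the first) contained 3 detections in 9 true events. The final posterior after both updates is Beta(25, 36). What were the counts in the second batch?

Sequential conjugate updates are equivalent to a single update on the pooled data, so total successes = posterior α − prior α and total failures = posterior β − prior β.
Total across both batches: 25−17=8 detections, 36−6=30 misses.
Subtract the first batch: 8−3=5 detections and 30−6=24 misses.

5 detections and 24 misses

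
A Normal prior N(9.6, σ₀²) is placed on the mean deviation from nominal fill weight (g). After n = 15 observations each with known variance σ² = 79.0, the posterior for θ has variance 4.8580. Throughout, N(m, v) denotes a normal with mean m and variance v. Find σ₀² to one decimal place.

σ₀² = 62.6

Posterior precision equals prior precision plus data precision: 1/σ_n² = 1/σ₀² + n/σ².
So 1/σ₀² = 1/4.8580 − 15/79.0 = 0.205846 − 0.189873 = 0.015973.
Hence σ₀² = 1/0.015973 ≈ 62.6.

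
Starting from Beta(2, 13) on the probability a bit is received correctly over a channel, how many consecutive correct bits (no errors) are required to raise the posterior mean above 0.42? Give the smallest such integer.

k = 8

After k correct bits and 0 errors the posterior is Beta(2+k, 13), with mean (2+k)/(2+13+k).
Set (2+k)/(15+k) > 0.42 and solve: k > (0.42·15 − 2)/(1 − 0.42) = 7.414.
The smallest integer exceeding 7.414 is 8.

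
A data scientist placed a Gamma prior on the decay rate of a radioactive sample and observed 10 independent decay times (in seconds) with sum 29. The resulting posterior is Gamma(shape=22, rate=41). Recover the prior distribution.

Gamma(shape=12, rate=12)

For an exponential likelihood with a Gamma(α, β) prior on the rate, n observations with total T give posterior Gamma(α+n, β+T).
So α = 22 − 10 = 12 and β = 41 − 29 = 12.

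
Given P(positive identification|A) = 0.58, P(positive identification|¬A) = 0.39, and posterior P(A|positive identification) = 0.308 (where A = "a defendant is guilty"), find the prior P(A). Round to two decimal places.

P(A) = 0.23

In odds form, posterior odds = prior odds × likelihood ratio, so prior odds = posterior odds ÷ LR.
Posterior odds = 0.308/(1−0.308) = 0.4451. LR = 0.58/0.39 = 1.4872.
Prior odds = 0.4451/1.4872 = 0.2993, so P(A) = 0.2993/(1+0.2993) ≈ 0.23.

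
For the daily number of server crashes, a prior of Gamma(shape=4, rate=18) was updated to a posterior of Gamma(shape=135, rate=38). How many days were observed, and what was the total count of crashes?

Gamma–Poisson conjugacy: posterior shape = α + Σxᵢ, posterior rate = β + n.
Matching: Σxᵢ = 135 − 4 = 131 and n = 38 − 18 = 20.

n = 20 days with total 131 crashes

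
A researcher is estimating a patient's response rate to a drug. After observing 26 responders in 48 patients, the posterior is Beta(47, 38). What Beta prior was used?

Beta is conjugate to the binomial likelihood: posterior = Beta(a+s, b+f).
So a = 47 − 26 = 21 and b = 38 − 22 = 16.

Beta(21, 16)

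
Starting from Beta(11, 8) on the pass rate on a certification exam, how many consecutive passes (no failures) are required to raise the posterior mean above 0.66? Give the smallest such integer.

k = 5

After k passes and 0 failures the posterior is Beta(11+k, 8), with mean (11+k)/(11+8+k).
Set (11+k)/(19+k) > 0.66 and solve: k > (0.66·19 − 11)/(1 − 0.66) = 4.529.
The smallest integer exceeding 4.529 is 5, and checking k=5: (16)/(24) = 0.6667 > 0.66.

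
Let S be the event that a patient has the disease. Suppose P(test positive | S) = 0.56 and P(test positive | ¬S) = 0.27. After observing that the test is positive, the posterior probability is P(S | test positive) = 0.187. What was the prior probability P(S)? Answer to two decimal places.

P(S) = 0.10

In odds form, posterior odds = prior odds × likelihood ratio, so prior odds = posterior odds ÷ LR.
Posterior odds = 0.187/(1−0.187) = 0.2300. LR = 0.56/0.27 = 2.0741.
Prior odds = 0.2300/2.0741 = 0.1109, so P(S) = 0.1109/(1+0.1109) ≈ 0.10.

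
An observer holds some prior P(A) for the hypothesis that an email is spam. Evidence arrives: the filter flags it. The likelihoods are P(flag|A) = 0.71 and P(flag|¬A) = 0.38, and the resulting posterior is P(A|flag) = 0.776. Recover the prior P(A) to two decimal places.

In odds form, posterior odds = prior odds × likelihood ratio, so prior odds = posterior odds ÷ LR.
Posterior odds = 0.776/(1−0.776) = 3.4643. LR = 0.71/0.38 = 1.8684.
Prior odds = 3.4643/1.8684 = 1.8542, so P(A) = 1.8542/(1+1.8542) ≈ 0.65.

P(A) = 0.65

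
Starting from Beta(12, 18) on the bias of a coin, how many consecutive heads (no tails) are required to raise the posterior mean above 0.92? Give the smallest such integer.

k = 196

After k heads and 0 tails the posterior is Beta(12+k, 18), with mean (12+k)/(12+18+k).
Set (12+k)/(30+k) > 0.92 and solve: k > (0.92·30 − 12)/(1 − 0.92) = 195.000.
The smallest integer exceeding 195.000 is 196.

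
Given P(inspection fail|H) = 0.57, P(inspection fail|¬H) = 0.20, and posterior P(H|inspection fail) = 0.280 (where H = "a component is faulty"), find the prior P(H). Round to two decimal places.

In odds form, posterior odds = prior odds × likelihood ratio, so prior odds = posterior odds ÷ LR.
Posterior odds = 0.280/(1−0.280) = 0.3889. LR = 0.57/0.20 = 2.8500.
Prior odds = 0.3889/2.8500 = 0.1365, so P(H) = 0.1365/(1+0.1365) ≈ 0.12.

P(H) = 0.12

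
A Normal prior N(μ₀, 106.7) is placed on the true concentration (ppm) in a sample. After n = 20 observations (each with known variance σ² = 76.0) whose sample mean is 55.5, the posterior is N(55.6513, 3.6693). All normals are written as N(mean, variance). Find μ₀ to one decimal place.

The posterior mean is a precision-weighted average: μ_n = (τ₀μ₀ + τ_data·x̄)/(τ₀+τ_data), with τ₀=1/σ₀² and τ_data=n/σ².
Here τ₀ = 1/106.7 = 0.009372 and τ_data = 20/76.0 = 0.263158, so τ_n = 0.272530.
Rearranging for μ₀: μ₀ = (μ_n·τ_n − τ_data·x̄)/τ₀ = (55.6513·0.272530 − 0.263158·55.5) / 0.009372 = 0.561380/0.009372 ≈ 59.9.

μ₀ = 59.9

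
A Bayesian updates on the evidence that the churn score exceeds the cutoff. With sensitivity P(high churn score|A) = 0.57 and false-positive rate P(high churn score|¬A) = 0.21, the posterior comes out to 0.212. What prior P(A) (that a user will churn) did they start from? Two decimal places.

P(A) = 0.09

In odds form, posterior odds = prior odds × likelihood ratio, so prior odds = posterior odds ÷ LR.
Posterior odds = 0.212/(1−0.212) = 0.2690. LR = 0.57/0.21 = 2.7143.
Prior odds = 0.2690/2.7143 = 0.0991, so P(A) = 0.0991/(1+0.0991) ≈ 0.09.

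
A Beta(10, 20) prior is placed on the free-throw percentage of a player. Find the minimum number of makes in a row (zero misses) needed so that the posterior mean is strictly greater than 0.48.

k = 9

After k makes and 0 misses the posterior is Beta(10+k, 20), with mean (10+k)/(10+20+k).
Set (10+k)/(30+k) > 0.48 and solve: k > (0.48·30 − 10)/(1 − 0.48) = 8.462.
The smallest integer exceeding 8.462 is 9.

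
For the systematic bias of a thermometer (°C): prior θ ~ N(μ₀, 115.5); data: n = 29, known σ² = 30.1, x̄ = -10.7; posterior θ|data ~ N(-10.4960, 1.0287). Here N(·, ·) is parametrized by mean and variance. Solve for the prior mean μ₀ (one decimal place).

μ₀ = 12.2

With known observation variance, the Normal–Normal posterior has precision τ_n = τ₀ + n/σ² and mean μ_n = (τ₀μ₀ + (n/σ²)x̄)/τ_n.
Here τ₀ = 1/115.5 = 0.008658 and τ_data = 29/30.1 = 0.963455, so τ_n = 0.972113.
Rearranging for μ₀: μ₀ = (μ_n·τ_n − τ_data·x̄)/τ₀ = (-10.4960·0.972113 − 0.963455·-10.7) / 0.008658 = 0.105670/0.008658 ≈ 12.2.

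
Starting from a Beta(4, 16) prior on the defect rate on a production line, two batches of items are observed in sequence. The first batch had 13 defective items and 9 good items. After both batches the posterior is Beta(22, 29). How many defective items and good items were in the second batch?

Because Beta–binomial updating is additive in the counts, the combined data contributed (α_post−α_prior, β_post−β_prior) successes and failures.
Total across both batches: 22−4=18 defective items, 29−16=13 good items.
Subtract the first batch: 18−13=5 defective items and 13−9=4 good items.

5 defective items and 4 good items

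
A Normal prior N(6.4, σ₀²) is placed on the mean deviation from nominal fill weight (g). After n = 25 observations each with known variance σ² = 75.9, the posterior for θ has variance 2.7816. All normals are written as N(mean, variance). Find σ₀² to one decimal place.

For the Normal–Normal model with known σ², precisions add: τ_n = τ₀ + n/σ².
So 1/σ₀² = 1/2.7816 − 25/75.9 = 0.359505 − 0.329381 = 0.030124.
Hence σ₀² = 1/0.030124 ≈ 33.2.

σ₀² = 33.2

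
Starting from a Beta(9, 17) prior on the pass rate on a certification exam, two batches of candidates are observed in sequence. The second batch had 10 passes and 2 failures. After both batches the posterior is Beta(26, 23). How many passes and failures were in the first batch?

Because Beta–binomial updating is additive in the counts, the combined data contributed (α_post−α_prior, β_post−β_prior) successes and failures.
Total across both batches: 26−9=17 passes, 23−17=6 failures.
Subtract the second batch: 17−10=7 passes and 6−2=4 failures.

7 passes and 4 failures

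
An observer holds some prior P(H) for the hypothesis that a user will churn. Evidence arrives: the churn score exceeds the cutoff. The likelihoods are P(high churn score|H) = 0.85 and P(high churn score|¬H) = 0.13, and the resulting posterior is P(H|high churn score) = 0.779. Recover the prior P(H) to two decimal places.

In odds form, posterior odds = prior odds × likelihood ratio, so prior odds = posterior odds ÷ LR.
Posterior odds = 0.779/(1−0.779) = 3.5249. LR = 0.85/0.13 = 6.5385.
Prior odds = 3.5249/6.5385 = 0.5391, so P(H) = 0.5391/(1+0.5391) ≈ 0.35.

P(H) = 0.35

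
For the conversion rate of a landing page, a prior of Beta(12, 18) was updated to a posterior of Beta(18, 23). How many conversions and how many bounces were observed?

Beta is conjugate to the binomial likelihood: posterior = Beta(α+s, β+f).
Match parameters: s=18−12=6, f=23−18=5.

6 conversions and 5 bounces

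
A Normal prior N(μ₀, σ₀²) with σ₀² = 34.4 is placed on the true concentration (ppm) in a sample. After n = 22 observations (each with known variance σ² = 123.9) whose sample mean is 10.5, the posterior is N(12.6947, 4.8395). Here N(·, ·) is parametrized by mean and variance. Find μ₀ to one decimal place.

The posterior mean is a precision-weighted average: μ_n = (τ₀μ₀ + τ_data·x̄)/(τ₀+τ_data), with τ₀=1/σ₀² and τ_data=n/σ².
Here τ₀ = 1/34.4 = 0.029070 and τ_data = 22/123.9 = 0.177563, so τ_n = 0.206633.
Rearranging for μ₀: μ₀ = (μ_n·τ_n − τ_data·x̄)/τ₀ = (12.6947·0.206633 − 0.177563·10.5) / 0.029070 = 0.758732/0.029070 ≈ 26.1.

μ₀ = 26.1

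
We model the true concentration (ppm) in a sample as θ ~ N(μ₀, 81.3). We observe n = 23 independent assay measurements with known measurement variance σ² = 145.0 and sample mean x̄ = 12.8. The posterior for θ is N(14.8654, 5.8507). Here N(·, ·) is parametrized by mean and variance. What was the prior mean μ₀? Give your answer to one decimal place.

μ₀ = 41.5

With known observation variance, the Normal–Normal posterior has precision τ_n = τ₀ + n/σ² and mean μ_n = (τ₀μ₀ + (n/σ²)x̄)/τ_n.
Here τ₀ = 1/81.3 = 0.012300 and τ_data = 23/145.0 = 0.158621, so τ_n = 0.170921.
Rearranging for μ₀: μ₀ = (μ_n·τ_n − τ_data·x̄)/τ₀ = (14.8654·0.170921 − 0.158621·12.8) / 0.012300 = 0.510460/0.012300 ≈ 41.5.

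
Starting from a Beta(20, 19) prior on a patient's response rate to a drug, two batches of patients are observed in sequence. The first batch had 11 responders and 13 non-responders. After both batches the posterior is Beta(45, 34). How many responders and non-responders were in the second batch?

Sequential conjugate updates are equivalent to a single update on the pooled data, so total successes = posterior α − prior α and total failures = posterior β − prior β.
Total across both batches: 45−20=25 responders, 34−19=15 non-responders.
Subtract the first batch: 25−11=14 responders and 15−13=2 non-responders.

14 responders and 2 non-responders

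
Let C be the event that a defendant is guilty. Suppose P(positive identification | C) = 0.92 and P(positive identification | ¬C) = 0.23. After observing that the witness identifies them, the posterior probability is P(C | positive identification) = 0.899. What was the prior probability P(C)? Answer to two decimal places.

P(C) = 0.69

Bayes' rule in odds form gives O(C|E) = O(C)·[P(E|C)/P(E|¬C)], hence O(C) = O(C|E)/LR.
Posterior odds = 0.899/(1−0.899) = 8.9010. LR = 0.92/0.23 = 4.0000.
Prior odds = 8.9010/4.0000 = 2.2252, so P(C) = 2.2252/(1+2.2252) ≈ 0.69.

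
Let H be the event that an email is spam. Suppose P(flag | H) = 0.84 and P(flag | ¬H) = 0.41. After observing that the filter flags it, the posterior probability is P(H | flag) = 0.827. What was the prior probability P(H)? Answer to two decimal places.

P(H) = 0.70

In odds form, posterior odds = prior odds × likelihood ratio, so prior odds = posterior odds ÷ LR.
Posterior odds = 0.827/(1−0.827) = 4.7803. LR = 0.84/0.41 = 2.0488.
Prior odds = 4.7803/2.0488 = 2.3332, so P(H) = 2.3332/(1+2.3332) ≈ 0.70.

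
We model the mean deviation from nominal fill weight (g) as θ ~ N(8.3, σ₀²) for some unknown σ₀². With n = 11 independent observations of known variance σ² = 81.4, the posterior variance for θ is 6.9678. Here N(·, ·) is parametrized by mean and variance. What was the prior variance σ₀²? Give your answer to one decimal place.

Posterior precision equals prior precision plus data precision: 1/σ_n² = 1/σ₀² + n/σ².
So 1/σ₀² = 1/6.9678 − 11/81.4 = 0.143517 − 0.135135 = 0.008382.
Hence σ₀² = 1/0.008382 ≈ 119.3.

σ₀² = 119.3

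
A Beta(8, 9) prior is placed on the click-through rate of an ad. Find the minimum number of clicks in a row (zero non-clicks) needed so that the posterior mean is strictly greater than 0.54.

After k clicks and 0 non-clicks the posterior is Beta(8+k, 9), with mean (8+k)/(8+9+k).
Set (8+k)/(17+k) > 0.54 and solve: k > (0.54·17 − 8)/(1 − 0.54) = 2.565.
The smallest integer exceeding 2.565 is 3.

k = 3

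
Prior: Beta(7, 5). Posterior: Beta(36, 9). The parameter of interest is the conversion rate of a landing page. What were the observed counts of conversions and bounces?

29 conversions and 4 bounces

A Beta(α, β) prior with s successes and f failures in binomial data gives a Beta(α+s, β+f) posterior.
Match parameters: s=36−7=29, f=9−5=4.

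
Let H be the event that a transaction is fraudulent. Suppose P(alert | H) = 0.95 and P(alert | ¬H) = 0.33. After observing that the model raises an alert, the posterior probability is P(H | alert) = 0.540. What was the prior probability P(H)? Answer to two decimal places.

Bayes' rule in odds form gives O(H|E) = O(H)·[P(E|H)/P(E|¬H)], hence O(H) = O(H|E)/LR.
Posterior odds = 0.540/(1−0.540) = 1.1739. LR = 0.95/0.33 = 2.8788.
Prior odds = 1.1739/2.8788 = 0.4078, so P(H) = 0.4078/(1+0.4078) ≈ 0.29.

P(H) = 0.29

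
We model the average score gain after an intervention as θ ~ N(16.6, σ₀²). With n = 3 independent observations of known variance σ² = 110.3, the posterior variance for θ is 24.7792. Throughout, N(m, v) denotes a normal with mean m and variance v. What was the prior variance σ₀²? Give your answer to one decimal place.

For the Normal–Normal model with known σ², precisions add: τ_n = τ₀ + n/σ².
So 1/σ₀² = 1/24.7792 − 3/110.3 = 0.040356 − 0.027199 = 0.013157.
Hence σ₀² = 1/0.013157 ≈ 76.0.

σ₀² = 76.0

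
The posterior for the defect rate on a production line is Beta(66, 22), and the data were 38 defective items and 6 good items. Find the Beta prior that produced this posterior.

Beta(28, 16)

Under Beta–binomial conjugacy the posterior parameters are (a+s, b+f).
So a = 66 − 38 = 28 and b = 22 − 6 = 16.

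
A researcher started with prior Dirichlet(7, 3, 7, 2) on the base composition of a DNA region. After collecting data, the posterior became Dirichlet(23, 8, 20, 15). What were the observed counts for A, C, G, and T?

For a Dirichlet(α) prior with multinomial counts c, the posterior is Dirichlet(α + c) componentwise.
Counts are posterior − prior componentwise: 23−7=16, 8−3=5, 20−7=13, 15−2=13.

counts (16, 5, 13, 13)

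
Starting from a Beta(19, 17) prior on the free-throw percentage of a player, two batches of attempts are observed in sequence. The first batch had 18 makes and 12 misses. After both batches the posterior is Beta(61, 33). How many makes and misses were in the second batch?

Because Beta–binomial updating is additive in the counts, the combined data contributed (α_post−α_prior, β_post−β_prior) successes and failures.
Total across both batches: 61−19=42 makes, 33−17=16 misses.
Subtract the first batch: 42−18=24 makes and 16−12=4 misses.

24 makes and 4 misses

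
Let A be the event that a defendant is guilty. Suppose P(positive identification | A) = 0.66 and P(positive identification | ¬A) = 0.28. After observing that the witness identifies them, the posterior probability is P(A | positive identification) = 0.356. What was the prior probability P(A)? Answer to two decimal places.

In odds form, posterior odds = prior odds × likelihood ratio, so prior odds = posterior odds ÷ LR.
Posterior odds = 0.356/(1−0.356) = 0.5528. LR = 0.66/0.28 = 2.3571.
Prior odds = 0.5528/2.3571 = 0.2345, so P(A) = 0.2345/(1+0.2345) ≈ 0.19.

P(A) = 0.19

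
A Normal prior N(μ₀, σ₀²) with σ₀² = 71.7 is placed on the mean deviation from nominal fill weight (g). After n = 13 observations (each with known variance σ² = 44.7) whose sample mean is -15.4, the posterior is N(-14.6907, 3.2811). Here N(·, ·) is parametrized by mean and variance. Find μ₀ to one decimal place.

μ₀ = 0.1

The posterior mean is a precision-weighted average: μ_n = (τ₀μ₀ + τ_data·x̄)/(τ₀+τ_data), with τ₀=1/σ₀² and τ_data=n/σ².
Here τ₀ = 1/71.7 = 0.013947 and τ_data = 13/44.7 = 0.290828, so τ_n = 0.304775.
Rearranging for μ₀: μ₀ = (μ_n·τ_n − τ_data·x̄)/τ₀ = (-14.6907·0.304775 − 0.290828·-15.4) / 0.013947 = 0.001393/0.013947 ≈ 0.1.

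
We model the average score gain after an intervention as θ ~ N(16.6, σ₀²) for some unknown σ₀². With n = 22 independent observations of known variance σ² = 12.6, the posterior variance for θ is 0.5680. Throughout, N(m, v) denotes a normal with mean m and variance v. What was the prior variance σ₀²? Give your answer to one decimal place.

For the Normal–Normal model with known σ², precisions add: τ_n = τ₀ + n/σ².
So 1/σ₀² = 1/0.5680 − 22/12.6 = 1.760563 − 1.746032 = 0.014531.
Hence σ₀² = 1/0.014531 ≈ 68.8.

σ₀² = 68.8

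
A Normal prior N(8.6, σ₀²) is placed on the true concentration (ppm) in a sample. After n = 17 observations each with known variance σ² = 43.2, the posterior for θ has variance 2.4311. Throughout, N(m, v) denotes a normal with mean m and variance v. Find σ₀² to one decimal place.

σ₀² = 56.1

Posterior precision equals prior precision plus data precision: 1/σ_n² = 1/σ₀² + n/σ².
So 1/σ₀² = 1/2.4311 − 17/43.2 = 0.411336 − 0.393519 = 0.017817.
Hence σ₀² = 1/0.017817 ≈ 56.1.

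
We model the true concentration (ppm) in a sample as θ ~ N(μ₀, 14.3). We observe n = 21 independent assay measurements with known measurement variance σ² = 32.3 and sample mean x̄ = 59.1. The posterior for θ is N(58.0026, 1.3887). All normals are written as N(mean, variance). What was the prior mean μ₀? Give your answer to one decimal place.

With known observation variance, the Normal–Normal posterior has precision τ_n = τ₀ + n/σ² and mean μ_n = (τ₀μ₀ + (n/σ²)x̄)/τ_n.
Here τ₀ = 1/14.3 = 0.069930 and τ_data = 21/32.3 = 0.650155, so τ_n = 0.720085.
Rearranging for μ₀: μ₀ = (μ_n·τ_n − τ_data·x̄)/τ₀ = (58.0026·0.720085 − 0.650155·59.1) / 0.069930 = 3.342642/0.069930 ≈ 47.8.

μ₀ = 47.8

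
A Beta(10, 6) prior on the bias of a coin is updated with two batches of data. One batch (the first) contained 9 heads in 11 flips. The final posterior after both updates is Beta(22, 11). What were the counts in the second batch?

3 heads and 3 tails

Because Beta–binomial updating is additive in the counts, the combined data contributed (α_post−α_prior, β_post−β_prior) successes and failures.
Total across both batches: 22−10=12 heads, 11−6=5 tails.
Subtract the first batch: 12−9=3 heads and 5−2=3 tails.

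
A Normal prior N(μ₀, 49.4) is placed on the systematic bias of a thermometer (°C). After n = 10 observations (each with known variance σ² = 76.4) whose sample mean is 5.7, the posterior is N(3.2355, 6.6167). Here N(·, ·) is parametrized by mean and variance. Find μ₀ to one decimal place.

The posterior mean is a precision-weighted average: μ_n = (τ₀μ₀ + τ_data·x̄)/(τ₀+τ_data), with τ₀=1/σ₀² and τ_data=n/σ².
Here τ₀ = 1/49.4 = 0.020243 and τ_data = 10/76.4 = 0.130890, so τ_n = 0.151133.
Rearranging for μ₀: μ₀ = (μ_n·τ_n − τ_data·x̄)/τ₀ = (3.2355·0.151133 − 0.130890·5.7) / 0.020243 = -0.257082/0.020243 ≈ -12.7.

μ₀ = -12.7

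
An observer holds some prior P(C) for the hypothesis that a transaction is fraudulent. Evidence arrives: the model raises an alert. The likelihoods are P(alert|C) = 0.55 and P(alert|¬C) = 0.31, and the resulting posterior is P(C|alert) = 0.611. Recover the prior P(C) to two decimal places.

Bayes' rule in odds form gives O(C|E) = O(C)·[P(E|C)/P(E|¬C)], hence O(C) = O(C|E)/LR.
Posterior odds = 0.611/(1−0.611) = 1.5707. LR = 0.55/0.31 = 1.7742.
Prior odds = 1.5707/1.7742 = 0.8853, so P(C) = 0.8853/(1+0.8853) ≈ 0.47.

P(C) = 0.47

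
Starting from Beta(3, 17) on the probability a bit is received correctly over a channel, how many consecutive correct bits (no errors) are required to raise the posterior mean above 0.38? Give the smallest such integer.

k = 8

After k correct bits and 0 errors the posterior is Beta(3+k, 17), with mean (3+k)/(3+17+k).
Set (3+k)/(20+k) > 0.38 and solve: k > (0.38·20 − 3)/(1 − 0.38) = 7.419.
The smallest integer exceeding 7.419 is 8.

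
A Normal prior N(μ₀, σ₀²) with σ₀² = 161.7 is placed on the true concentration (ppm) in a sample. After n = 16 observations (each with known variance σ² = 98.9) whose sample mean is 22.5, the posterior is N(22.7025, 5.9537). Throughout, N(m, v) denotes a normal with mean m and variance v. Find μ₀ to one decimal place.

The posterior mean is a precision-weighted average: μ_n = (τ₀μ₀ + τ_data·x̄)/(τ₀+τ_data), with τ₀=1/σ₀² and τ_data=n/σ².
Here τ₀ = 1/161.7 = 0.006184 and τ_data = 16/98.9 = 0.161780, so τ_n = 0.167964.
Rearranging for μ₀: μ₀ = (μ_n·τ_n − τ_data·x̄)/τ₀ = (22.7025·0.167964 − 0.161780·22.5) / 0.006184 = 0.173153/0.006184 ≈ 28.0.

μ₀ = 28.0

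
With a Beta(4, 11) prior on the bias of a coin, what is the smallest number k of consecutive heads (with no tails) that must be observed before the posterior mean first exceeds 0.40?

After k heads and 0 tails the posterior is Beta(4+k, 11), with mean (4+k)/(4+11+k).
Set (4+k)/(15+k) > 0.40 and solve: k > (0.40·15 − 4)/(1 − 0.40) = 3.333.
The smallest integer exceeding 3.333 is 4.

k = 4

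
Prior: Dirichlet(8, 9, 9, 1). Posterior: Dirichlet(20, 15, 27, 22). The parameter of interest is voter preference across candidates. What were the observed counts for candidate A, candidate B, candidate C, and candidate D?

counts (12, 6, 18, 21)

For a Dirichlet(α) prior with multinomial counts c, the posterior is Dirichlet(α + c) componentwise.
Counts are posterior − prior componentwise: 20−8=12, 15−9=6, 27−9=18, 22−1=21.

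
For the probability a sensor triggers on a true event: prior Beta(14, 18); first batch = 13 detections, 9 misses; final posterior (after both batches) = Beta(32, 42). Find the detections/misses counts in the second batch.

5 detections and 15 misses

Sequential conjugate updates are equivalent to a single update on the pooled data, so total successes = posterior α − prior α and total failures = posterior β − prior β.
Total across both batches: 32−14=18 detections, 42−18=24 misses.
Subtract the first batch: 18−13=5 detections and 24−9=15 misses.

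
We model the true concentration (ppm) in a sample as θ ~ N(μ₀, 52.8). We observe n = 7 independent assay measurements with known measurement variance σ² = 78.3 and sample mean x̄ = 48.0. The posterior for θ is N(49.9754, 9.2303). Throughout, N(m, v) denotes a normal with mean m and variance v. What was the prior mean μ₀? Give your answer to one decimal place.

With known observation variance, the Normal–Normal posterior has precision τ_n = τ₀ + n/σ² and mean μ_n = (τ₀μ₀ + (n/σ²)x̄)/τ_n.
Here τ₀ = 1/52.8 = 0.018939 and τ_data = 7/78.3 = 0.089400, so τ_n = 0.108339.
Rearranging for μ₀: μ₀ = (μ_n·τ_n − τ_data·x̄)/τ₀ = (49.9754·0.108339 − 0.089400·48.0) / 0.018939 = 1.123085/0.018939 ≈ 59.3.

μ₀ = 59.3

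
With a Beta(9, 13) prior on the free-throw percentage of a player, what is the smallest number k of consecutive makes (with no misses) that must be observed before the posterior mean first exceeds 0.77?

k = 35

After k makes and 0 misses the posterior is Beta(9+k, 13), with mean (9+k)/(9+13+k).
Set (9+k)/(22+k) > 0.77 and solve: k > (0.77·22 − 9)/(1 − 0.77) = 34.522.
The smallest integer exceeding 34.522 is 35.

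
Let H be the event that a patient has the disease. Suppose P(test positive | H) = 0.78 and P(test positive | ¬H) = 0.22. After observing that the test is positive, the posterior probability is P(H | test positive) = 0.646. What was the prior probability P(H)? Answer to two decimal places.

P(H) = 0.34

Bayes' rule in odds form gives O(H|E) = O(H)·[P(E|H)/P(E|¬H)], hence O(H) = O(H|E)/LR.
Posterior odds = 0.646/(1−0.646) = 1.8249. LR = 0.78/0.22 = 3.5455.
Prior odds = 1.8249/3.5455 = 0.5147, so P(H) = 0.5147/(1+0.5147) ≈ 0.34.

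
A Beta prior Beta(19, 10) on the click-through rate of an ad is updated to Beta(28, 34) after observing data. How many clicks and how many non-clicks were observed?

Under Beta–binomial conjugacy the posterior parameters are (a+s, b+f).
Match parameters: s=28−19=9, f=34−10=24.

9 clicks and 24 non-clicks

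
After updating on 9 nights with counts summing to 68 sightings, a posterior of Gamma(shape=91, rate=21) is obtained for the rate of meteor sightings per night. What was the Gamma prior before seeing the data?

Gamma(shape=23, rate=12)

Gamma–Poisson conjugacy: posterior shape = α + Σxᵢ, posterior rate = β + n.
So α = 91 − 68 = 23 and β = 21 − 9 = 12.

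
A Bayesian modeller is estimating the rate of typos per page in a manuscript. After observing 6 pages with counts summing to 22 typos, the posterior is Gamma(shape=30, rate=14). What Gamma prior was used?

Gamma–Poisson conjugacy: posterior shape = α + Σxᵢ, posterior rate = β + n.
So α = 30 − 22 = 8 and β = 14 − 6 = 8.

Gamma(shape=8, rate=8)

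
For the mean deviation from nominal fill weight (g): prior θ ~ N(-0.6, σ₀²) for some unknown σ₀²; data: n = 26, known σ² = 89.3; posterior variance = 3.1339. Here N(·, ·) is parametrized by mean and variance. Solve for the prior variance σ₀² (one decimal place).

σ₀² = 35.8

For the Normal–Normal model with known σ², precisions add: τ_n = τ₀ + n/σ².
So 1/σ₀² = 1/3.1339 − 26/89.3 = 0.319091 − 0.291153 = 0.027938.
Hence σ₀² = 1/0.027938 ≈ 35.8.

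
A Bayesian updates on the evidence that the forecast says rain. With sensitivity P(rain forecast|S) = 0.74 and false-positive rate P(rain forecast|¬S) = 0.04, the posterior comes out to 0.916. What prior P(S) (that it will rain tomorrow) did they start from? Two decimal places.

Bayes' rule in odds form gives O(S|E) = O(S)·[P(E|S)/P(E|¬S)], hence O(S) = O(S|E)/LR.
Posterior odds = 0.916/(1−0.916) = 10.9048. LR = 0.74/0.04 = 18.5000.
Prior odds = 10.9048/18.5000 = 0.5894, so P(S) = 0.5894/(1+0.5894) ≈ 0.37.

P(S) = 0.37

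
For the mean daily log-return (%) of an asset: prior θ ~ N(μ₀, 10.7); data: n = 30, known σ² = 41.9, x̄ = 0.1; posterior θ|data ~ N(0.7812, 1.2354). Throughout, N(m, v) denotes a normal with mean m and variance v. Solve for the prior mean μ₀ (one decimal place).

The posterior mean is a precision-weighted average: μ_n = (τ₀μ₀ + τ_data·x̄)/(τ₀+τ_data), with τ₀=1/σ₀² and τ_data=n/σ².
Here τ₀ = 1/10.7 = 0.093458 and τ_data = 30/41.9 = 0.715990, so τ_n = 0.809448.
Rearranging for μ₀: μ₀ = (μ_n·τ_n − τ_data·x̄)/τ₀ = (0.7812·0.809448 − 0.715990·0.1) / 0.093458 = 0.560742/0.093458 ≈ 6.0.

μ₀ = 6.0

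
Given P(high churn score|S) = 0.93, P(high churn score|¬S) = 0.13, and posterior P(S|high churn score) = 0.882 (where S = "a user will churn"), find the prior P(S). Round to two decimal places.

P(S) = 0.51

Bayes' rule in odds form gives O(S|E) = O(S)·[P(E|S)/P(E|¬S)], hence O(S) = O(S|E)/LR.
Posterior odds = 0.882/(1−0.882) = 7.4746. LR = 0.93/0.13 = 7.1538.
Prior odds = 7.4746/7.1538 = 1.0448, so P(S) = 1.0448/(1+1.0448) ≈ 0.51.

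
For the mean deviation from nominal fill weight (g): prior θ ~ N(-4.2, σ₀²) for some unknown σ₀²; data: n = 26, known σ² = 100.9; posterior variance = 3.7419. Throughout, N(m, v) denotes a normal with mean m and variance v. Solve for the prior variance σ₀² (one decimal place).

σ₀² = 104.6

For the Normal–Normal model with known σ², precisions add: τ_n = τ₀ + n/σ².
So 1/σ₀² = 1/3.7419 − 26/100.9 = 0.267244 − 0.257681 = 0.009563.
Hence σ₀² = 1/0.009563 ≈ 104.6.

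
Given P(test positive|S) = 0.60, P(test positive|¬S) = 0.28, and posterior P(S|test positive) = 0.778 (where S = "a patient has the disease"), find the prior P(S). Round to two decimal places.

Bayes' rule in odds form gives O(S|E) = O(S)·[P(E|S)/P(E|¬S)], hence O(S) = O(S|E)/LR.
Posterior odds = 0.778/(1−0.778) = 3.5045. LR = 0.60/0.28 = 2.1429.
Prior odds = 3.5045/2.1429 = 1.6354, so P(S) = 1.6354/(1+1.6354) ≈ 0.62.

P(S) = 0.62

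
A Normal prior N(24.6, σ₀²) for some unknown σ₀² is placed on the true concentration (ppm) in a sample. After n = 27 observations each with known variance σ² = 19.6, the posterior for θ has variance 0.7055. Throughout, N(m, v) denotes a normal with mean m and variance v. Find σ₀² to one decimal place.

Posterior precision equals prior precision plus data precision: 1/σ_n² = 1/σ₀² + n/σ².
So 1/σ₀² = 1/0.7055 − 27/19.6 = 1.417434 − 1.377551 = 0.039883.
Hence σ₀² = 1/0.039883 ≈ 25.1.

σ₀² = 25.1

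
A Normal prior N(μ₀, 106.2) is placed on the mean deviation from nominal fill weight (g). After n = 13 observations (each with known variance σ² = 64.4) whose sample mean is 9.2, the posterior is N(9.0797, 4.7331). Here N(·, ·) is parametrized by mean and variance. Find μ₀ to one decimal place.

μ₀ = 6.5

With known observation variance, the Normal–Normal posterior has precision τ_n = τ₀ + n/σ² and mean μ_n = (τ₀μ₀ + (n/σ²)x̄)/τ_n.
Here τ₀ = 1/106.2 = 0.009416 and τ_data = 13/64.4 = 0.201863, so τ_n = 0.211279.
Rearranging for μ₀: μ₀ = (μ_n·τ_n − τ_data·x̄)/τ₀ = (9.0797·0.211279 − 0.201863·9.2) / 0.009416 = 0.061210/0.009416 ≈ 6.5.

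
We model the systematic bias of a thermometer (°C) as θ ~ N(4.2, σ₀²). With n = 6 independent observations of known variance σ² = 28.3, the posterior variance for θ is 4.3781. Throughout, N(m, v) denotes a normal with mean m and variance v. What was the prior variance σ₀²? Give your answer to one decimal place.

For the Normal–Normal model with known σ², precisions add: τ_n = τ₀ + n/σ².
So 1/σ₀² = 1/4.3781 − 6/28.3 = 0.228410 − 0.212014 = 0.016396.
Hence σ₀² = 1/0.016396 ≈ 61.0.

σ₀² = 61.0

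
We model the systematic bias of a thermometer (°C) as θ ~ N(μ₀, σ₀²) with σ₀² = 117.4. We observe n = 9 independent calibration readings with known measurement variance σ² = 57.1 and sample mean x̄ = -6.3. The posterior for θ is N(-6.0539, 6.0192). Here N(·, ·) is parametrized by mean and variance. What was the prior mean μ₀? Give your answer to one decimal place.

μ₀ = -1.5

The posterior mean is a precision-weighted average: μ_n = (τ₀μ₀ + τ_data·x̄)/(τ₀+τ_data), with τ₀=1/σ₀² and τ_data=n/σ².
Here τ₀ = 1/117.4 = 0.008518 and τ_data = 9/57.1 = 0.157618, so τ_n = 0.166136.
Rearranging for μ₀: μ₀ = (μ_n·τ_n − τ_data·x̄)/τ₀ = (-6.0539·0.166136 − 0.157618·-6.3) / 0.008518 = -0.012777/0.008518 ≈ -1.5.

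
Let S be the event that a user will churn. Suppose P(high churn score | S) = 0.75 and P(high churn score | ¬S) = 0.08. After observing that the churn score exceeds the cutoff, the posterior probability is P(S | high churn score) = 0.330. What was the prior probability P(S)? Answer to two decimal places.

P(S) = 0.05

In odds form, posterior odds = prior odds × likelihood ratio, so prior odds = posterior odds ÷ LR.
Posterior odds = 0.330/(1−0.330) = 0.4925. LR = 0.75/0.08 = 9.3750.
Prior odds = 0.4925/9.3750 = 0.0525, so P(S) = 0.0525/(1+0.0525) ≈ 0.05.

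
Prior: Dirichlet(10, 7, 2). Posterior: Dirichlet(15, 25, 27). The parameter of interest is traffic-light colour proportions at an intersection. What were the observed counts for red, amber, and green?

For a Dirichlet(α) prior with multinomial counts c, the posterior is Dirichlet(α + c) componentwise.
Counts are posterior − prior componentwise: 15−10=5, 25−7=18, 27−2=25.

counts (5, 18, 25)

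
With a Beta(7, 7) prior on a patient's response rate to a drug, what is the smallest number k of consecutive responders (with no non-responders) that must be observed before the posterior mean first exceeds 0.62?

k = 5

After k responders and 0 non-responders the posterior is Beta(7+k, 7), with mean (7+k)/(7+7+k).
Set (7+k)/(14+k) > 0.62 and solve: k > (0.62·14 − 7)/(1 − 0.62) = 4.421.
The smallest integer exceeding 4.421 is 5, and checking k=5: (12)/(19) = 0.6316 > 0.62.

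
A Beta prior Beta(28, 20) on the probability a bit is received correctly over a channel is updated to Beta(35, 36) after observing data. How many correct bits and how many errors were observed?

A Beta(α, β) prior with s successes and f failures in binomial data gives a Beta(α+s, β+f) posterior.
Match parameters: s=35−28=7, f=36−20=16.

7 correct bits and 16 errors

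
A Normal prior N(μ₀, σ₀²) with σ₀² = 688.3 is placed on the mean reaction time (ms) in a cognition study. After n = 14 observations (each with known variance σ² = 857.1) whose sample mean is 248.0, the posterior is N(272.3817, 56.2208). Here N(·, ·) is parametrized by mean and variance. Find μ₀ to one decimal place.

With known observation variance, the Normal–Normal posterior has precision τ_n = τ₀ + n/σ² and mean μ_n = (τ₀μ₀ + (n/σ²)x̄)/τ_n.
Here τ₀ = 1/688.3 = 0.001453 and τ_data = 14/857.1 = 0.016334, so τ_n = 0.017787.
Rearranging for μ₀: μ₀ = (μ_n·τ_n − τ_data·x̄)/τ₀ = (272.3817·0.017787 − 0.016334·248.0) / 0.001453 = 0.794021/0.001453 ≈ 546.5.

μ₀ = 546.5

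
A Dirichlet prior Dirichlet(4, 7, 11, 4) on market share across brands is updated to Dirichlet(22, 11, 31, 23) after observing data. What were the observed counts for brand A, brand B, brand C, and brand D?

counts (18, 4, 20, 19)

For a Dirichlet(α) prior with multinomial counts c, the posterior is Dirichlet(α + c) componentwise.
Counts are posterior − prior componentwise: 22−4=18, 11−7=4, 31−11=20, 23−4=19.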